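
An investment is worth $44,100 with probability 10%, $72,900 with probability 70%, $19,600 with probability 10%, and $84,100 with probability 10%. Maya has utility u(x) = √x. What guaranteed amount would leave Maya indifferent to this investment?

$64,009

E[u] = 0.1·√44100 + 0.7·√72900 + 0.1·√19600 + 0.1·√84100 = 0.1·210 + 0.7·270 + 0.1·140 + 0.1·290 = 253
CE = (253)² = 64009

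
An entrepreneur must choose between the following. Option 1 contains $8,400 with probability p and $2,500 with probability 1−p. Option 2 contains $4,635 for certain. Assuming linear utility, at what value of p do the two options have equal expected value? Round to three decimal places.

p = 0.362

p·8400 + (1−p)·2500 = 4635
5900p + 2500 = 4635
p = (4635 − 2500) / 5900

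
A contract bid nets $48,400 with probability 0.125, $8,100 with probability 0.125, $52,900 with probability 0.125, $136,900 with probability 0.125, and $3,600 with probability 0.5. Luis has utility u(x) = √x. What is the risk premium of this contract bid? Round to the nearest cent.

E[u] = 0.125·√48400 + 0.125·√8100 + 0.125·√52900 + 0.125·√136900 + 0.5·√3600 = 0.125·220 + 0.125·90 + 0.125·230 + 0.125·370 + 0.5·60 = 143.75
CE = (143.75)² = 20664.0625
Risk premium = EV − CE = 32587.5 − 20664.0625 = 11923.4375

$11,923.44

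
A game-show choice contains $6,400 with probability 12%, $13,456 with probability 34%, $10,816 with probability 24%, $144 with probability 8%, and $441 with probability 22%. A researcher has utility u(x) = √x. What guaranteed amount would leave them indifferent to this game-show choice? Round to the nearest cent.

$6,332.98

E[u] = 0.12·√6400 + 0.34·√13456 + 0.24·√10816 + 0.08·√144 + 0.22·√441 = 0.12·80 + 0.34·116 + 0.24·104 + 0.08·12 + 0.22·21 = 79.58
CE = (79.58)² = 6332.9764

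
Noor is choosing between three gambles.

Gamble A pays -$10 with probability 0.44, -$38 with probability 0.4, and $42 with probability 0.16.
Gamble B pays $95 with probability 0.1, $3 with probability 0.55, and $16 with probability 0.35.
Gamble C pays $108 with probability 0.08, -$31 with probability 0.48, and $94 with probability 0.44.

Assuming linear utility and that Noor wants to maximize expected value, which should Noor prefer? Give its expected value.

Gamble C ($35.12)

Gamble A = 0.44 × (-10) + 0.4 × (-38) + 0.16 × 42 = -4.4 − 15.2 + 6.72 = -12.88
Gamble B = 0.1 × 95 + 0.55 × 3 + 0.35 × 16 = 9.5 + 1.65 + 5.6 = 16.75
Gamble C = 0.08 × 108 + 0.48 × (-31) + 0.44 × 94 = 8.64 − 14.88 + 41.36 = 35.12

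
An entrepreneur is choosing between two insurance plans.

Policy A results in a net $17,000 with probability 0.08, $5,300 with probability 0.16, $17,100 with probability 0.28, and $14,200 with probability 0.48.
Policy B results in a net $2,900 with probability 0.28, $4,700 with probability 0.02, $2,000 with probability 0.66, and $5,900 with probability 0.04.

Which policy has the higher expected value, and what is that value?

Policy A ($13,812)

Policy A = 0.08 × 17000 + 0.16 × 5300 + 0.28 × 17100 + 0.48 × 14200 = 1360 + 848 + 4788 + 6816 = 13812
Policy B = 0.28 × 2900 + 0.02 × 4700 + 0.66 × 2000 + 0.04 × 5900 = 812 + 94 + 1320 + 236 = 2462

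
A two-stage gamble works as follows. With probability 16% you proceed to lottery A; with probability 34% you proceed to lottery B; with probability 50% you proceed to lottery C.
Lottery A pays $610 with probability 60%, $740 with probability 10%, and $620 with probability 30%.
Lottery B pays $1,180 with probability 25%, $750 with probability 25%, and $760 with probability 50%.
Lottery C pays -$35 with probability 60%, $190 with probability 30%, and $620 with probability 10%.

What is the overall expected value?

$442.41

EV(A) = 0.6 × 610 + 0.1 × 740 + 0.3 × 620 = 366 + 74 + 186 = 626
EV(B) = 0.25 × 1180 + 0.25 × 750 + 0.5 × 760 = 295 + 187.5 + 380 = 862.5
EV(C) = 0.6 × (-35) + 0.3 × 190 + 0.1 × 620 = -21 + 57 + 62 = 98
Overall = 0.16 × 626 + 0.34 × 862.5 + 0.5 × 98 = 100.16 + 293.25 + 49 = 442.41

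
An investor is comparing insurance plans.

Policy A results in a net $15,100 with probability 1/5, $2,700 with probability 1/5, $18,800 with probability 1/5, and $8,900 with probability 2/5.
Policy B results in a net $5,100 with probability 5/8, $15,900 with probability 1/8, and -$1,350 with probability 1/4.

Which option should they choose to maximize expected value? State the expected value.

Policy A ($10,880)

Policy A = 1/5 × 15100 + 1/5 × 2700 + 1/5 × 18800 + 2/5 × 8900 = 3020 + 540 + 3760 + 3560 = 10880
Policy B = 5/8 × 5100 + 1/8 × 15900 + 1/4 × (-1350) = 3187.5 + 1987.5 − 337.5 = 4837.5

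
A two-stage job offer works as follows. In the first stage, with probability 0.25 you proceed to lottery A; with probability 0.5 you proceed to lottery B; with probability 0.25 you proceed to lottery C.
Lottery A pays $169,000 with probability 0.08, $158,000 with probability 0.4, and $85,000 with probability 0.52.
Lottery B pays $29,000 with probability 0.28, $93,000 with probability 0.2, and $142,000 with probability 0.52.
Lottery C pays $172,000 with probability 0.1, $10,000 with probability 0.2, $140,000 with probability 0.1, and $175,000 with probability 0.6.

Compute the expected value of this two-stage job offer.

$115,060

EV(A) = 0.08 × 169000 + 0.4 × 158000 + 0.52 × 85000 = 13520 + 63200 + 44200 = 120920
EV(B) = 0.28 × 29000 + 0.2 × 93000 + 0.52 × 142000 = 8120 + 18600 + 73840 = 100560
EV(C) = 0.1 × 172000 + 0.2 × 10000 + 0.1 × 140000 + 0.6 × 175000 = 17200 + 2000 + 14000 + 105000 = 138200
Overall = 0.25 × 120920 + 0.5 × 100560 + 0.25 × 138200 = 30230 + 50280 + 34550 = 115060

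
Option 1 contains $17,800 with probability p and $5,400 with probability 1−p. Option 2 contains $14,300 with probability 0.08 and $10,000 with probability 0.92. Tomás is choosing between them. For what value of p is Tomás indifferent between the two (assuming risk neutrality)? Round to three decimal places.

p = 0.399

EV(Option 2) = 0.08 × 14300 + 0.92 × 10000 = 1144 + 9200 = 10344
p·17800 + (1−p)·5400 = 10344
12400p + 5400 = 10344
p = (10344 − 5400) / 12400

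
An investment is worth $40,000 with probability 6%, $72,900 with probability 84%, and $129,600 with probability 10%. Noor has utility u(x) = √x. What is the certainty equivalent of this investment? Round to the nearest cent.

E[u] = 0.06·√40000 + 0.84·√72900 + 0.1·√129600 = 0.06·200 + 0.84·270 + 0.1·360 = 274.8
CE = (274.8)² = 75515.04

$75,515.04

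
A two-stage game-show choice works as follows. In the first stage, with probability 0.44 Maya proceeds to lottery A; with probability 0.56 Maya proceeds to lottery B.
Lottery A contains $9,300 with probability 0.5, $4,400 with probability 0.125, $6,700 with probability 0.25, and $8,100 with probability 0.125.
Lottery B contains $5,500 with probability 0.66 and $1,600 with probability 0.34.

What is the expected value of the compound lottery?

$5,807.94

EV(A) = 0.5 × 9300 + 0.125 × 4400 + 0.25 × 6700 + 0.125 × 8100 = 4650 + 550 + 1675 + 1012.5 = 7887.5
EV(B) = 0.66 × 5500 + 0.34 × 1600 = 3630 + 544 = 4174
Overall = 0.44 × 7887.5 + 0.56 × 4174 = 3470.5 + 2337.44 = 5807.94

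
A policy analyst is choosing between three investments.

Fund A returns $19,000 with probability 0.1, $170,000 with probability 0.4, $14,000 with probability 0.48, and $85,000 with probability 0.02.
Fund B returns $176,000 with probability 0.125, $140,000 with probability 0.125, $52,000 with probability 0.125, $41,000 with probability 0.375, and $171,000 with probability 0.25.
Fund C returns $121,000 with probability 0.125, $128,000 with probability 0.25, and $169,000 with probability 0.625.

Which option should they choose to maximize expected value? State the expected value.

Fund A = 0.1 × 19000 + 0.4 × 170000 + 0.48 × 14000 + 0.02 × 85000 = 1900 + 68000 + 6720 + 1700 = 78320
Fund B = 0.125 × 176000 + 0.125 × 140000 + 0.125 × 52000 + 0.375 × 41000 + 0.25 × 171000 = 22000 + 17500 + 6500 + 15375 + 42750 = 104125
Fund C = 0.125 × 121000 + 0.25 × 128000 + 0.625 × 169000 = 15125 + 32000 + 105625 = 152750

Fund C ($152,750)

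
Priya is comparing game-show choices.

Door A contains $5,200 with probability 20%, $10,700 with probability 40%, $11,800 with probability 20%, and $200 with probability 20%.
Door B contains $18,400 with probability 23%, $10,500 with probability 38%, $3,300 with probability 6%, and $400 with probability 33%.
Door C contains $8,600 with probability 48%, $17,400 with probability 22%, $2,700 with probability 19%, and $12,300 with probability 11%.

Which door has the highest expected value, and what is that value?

Door A = 0.2 × 5200 + 0.4 × 10700 + 0.2 × 11800 + 0.2 × 200 = 1040 + 4280 + 2360 + 40 = 7720
Door B = 0.23 × 18400 + 0.38 × 10500 + 0.06 × 3300 + 0.33 × 400 = 4232 + 3990 + 198 + 132 = 8552
Door C = 0.48 × 8600 + 0.22 × 17400 + 0.19 × 2700 + 0.11 × 12300 = 4128 + 3828 + 513 + 1353 = 9822

Door C ($9,822)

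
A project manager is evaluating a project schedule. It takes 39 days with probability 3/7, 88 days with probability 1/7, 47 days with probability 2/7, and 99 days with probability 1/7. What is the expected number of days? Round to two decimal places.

EV = 3/7 × 39 + 1/7 × 88 + 2/7 × 47 + 1/7 × 99 = 16.7143 + 12.5714 + 13.4286 + 14.1429 = 56.8571

56.86 days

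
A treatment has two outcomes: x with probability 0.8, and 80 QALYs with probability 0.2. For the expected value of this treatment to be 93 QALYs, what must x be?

0.8·x + 0.2·80 = 93
0.8·x = 93 − 16 = 77
x = 77 / 0.8 = 96.25

x = 96.25 QALYs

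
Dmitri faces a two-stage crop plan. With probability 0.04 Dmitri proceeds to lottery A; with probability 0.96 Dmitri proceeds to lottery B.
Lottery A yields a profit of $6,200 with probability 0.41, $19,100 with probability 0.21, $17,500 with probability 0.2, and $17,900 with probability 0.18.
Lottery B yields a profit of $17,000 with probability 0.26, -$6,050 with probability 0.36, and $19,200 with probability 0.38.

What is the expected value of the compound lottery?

$9,687.48

EV(A) = 0.41 × 6200 + 0.21 × 19100 + 0.2 × 17500 + 0.18 × 17900 = 2542 + 4011 + 3500 + 3222 = 13275
EV(B) = 0.26 × 17000 + 0.36 × (-6050) + 0.38 × 19200 = 4420 − 2178 + 7296 = 9538
Overall = 0.04 × 13275 + 0.96 × 9538 = 531 + 9156.48 = 9687.48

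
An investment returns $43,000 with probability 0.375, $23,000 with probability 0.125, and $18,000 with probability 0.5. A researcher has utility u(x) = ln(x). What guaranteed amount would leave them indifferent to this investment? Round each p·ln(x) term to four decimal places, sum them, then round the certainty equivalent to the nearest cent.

$25,729.67

E[u] = 0.375·ln(43000) + 0.125·ln(23000) + 0.5·ln(18000) = 4.0009 + 1.2554 + 4.8991 = 10.1554
CE = e^10.1554 ≈ 25729.67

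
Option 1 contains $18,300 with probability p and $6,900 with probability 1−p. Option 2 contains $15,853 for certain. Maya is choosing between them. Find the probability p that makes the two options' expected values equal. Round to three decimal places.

p·18300 + (1−p)·6900 = 15853
11400p + 6900 = 15853
p = (15853 − 6900) / 11400

p = 0.785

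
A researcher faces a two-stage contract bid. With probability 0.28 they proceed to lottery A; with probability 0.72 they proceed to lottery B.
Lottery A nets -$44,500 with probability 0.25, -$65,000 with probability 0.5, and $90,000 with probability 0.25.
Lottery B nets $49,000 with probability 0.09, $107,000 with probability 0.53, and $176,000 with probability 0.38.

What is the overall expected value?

EV(A) = 0.25 × (-44500) + 0.5 × (-65000) + 0.25 × 90000 = -11125 − 32500 + 22500 = -21125
EV(B) = 0.09 × 49000 + 0.53 × 107000 + 0.38 × 176000 = 4410 + 56710 + 66880 = 128000
Overall = 0.28 × (-21125) + 0.72 × 128000 = -5915 + 92160 = 86245

$86,245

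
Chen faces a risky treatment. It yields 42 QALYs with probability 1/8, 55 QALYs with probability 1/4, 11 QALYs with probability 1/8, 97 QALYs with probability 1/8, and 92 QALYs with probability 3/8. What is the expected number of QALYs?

67 QALYs

EV = 1/8 × 42 + 1/4 × 55 + 1/8 × 11 + 1/8 × 97 + 3/8 × 92 = 5.25 + 13.75 + 1.375 + 12.125 + 34.5 = 67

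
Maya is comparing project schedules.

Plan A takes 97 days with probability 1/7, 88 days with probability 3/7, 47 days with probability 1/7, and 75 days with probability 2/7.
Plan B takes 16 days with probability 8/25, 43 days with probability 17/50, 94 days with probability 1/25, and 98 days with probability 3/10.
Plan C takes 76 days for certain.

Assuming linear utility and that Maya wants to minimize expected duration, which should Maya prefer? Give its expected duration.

Plan B (52.9 days)

Plan A = 1/7 × 97 + 3/7 × 88 + 1/7 × 47 + 2/7 × 75 = 13.8571 + 37.7143 + 6.7143 + 21.4286 = 79.7143
Plan B = 8/25 × 16 + 17/50 × 43 + 1/25 × 94 + 3/10 × 98 = 5.12 + 14.62 + 3.76 + 29.4 = 52.9
Plan C: 76 (certain)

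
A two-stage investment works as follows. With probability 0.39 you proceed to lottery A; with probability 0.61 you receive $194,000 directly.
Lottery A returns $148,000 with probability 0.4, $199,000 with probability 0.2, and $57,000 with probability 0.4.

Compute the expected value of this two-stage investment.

EV(A) = 0.4 × 148000 + 0.2 × 199000 + 0.4 × 57000 = 59200 + 39800 + 22800 = 121800
Branch B: 194000 (certain)
Overall = 0.39 × 121800 + 0.61 × 194000 = 47502 + 118340 = 165842

$165,842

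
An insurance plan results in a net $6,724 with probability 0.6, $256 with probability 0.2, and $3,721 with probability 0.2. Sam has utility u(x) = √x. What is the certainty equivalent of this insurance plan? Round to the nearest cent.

$4,173.16

E[u] = 0.6·√6724 + 0.2·√256 + 0.2·√3721 = 0.6·82 + 0.2·16 + 0.2·61 = 64.6
CE = (64.6)² = 4173.16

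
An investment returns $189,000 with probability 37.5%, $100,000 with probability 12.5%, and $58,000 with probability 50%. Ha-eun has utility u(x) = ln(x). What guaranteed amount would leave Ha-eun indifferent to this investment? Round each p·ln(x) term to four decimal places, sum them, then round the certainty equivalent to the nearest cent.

$96,693.36

E[u] = 0.375·ln(189000) + 0.125·ln(100000) + 0.5·ln(58000) = 4.5561 + 1.4391 + 5.4841 = 11.4793
CE = e^11.4793 ≈ 96693.36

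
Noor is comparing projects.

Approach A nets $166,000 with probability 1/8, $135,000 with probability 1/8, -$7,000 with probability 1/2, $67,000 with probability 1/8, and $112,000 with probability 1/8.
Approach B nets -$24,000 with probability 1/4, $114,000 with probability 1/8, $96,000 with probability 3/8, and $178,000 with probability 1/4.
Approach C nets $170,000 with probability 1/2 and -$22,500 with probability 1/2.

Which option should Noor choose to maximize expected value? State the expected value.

Approach B ($88,750)

Approach A = 1/8 × 166000 + 1/8 × 135000 + 1/2 × (-7000) + 1/8 × 67000 + 1/8 × 112000 = 20750 + 16875 − 3500 + 8375 + 14000 = 56500
Approach B = 1/4 × (-24000) + 1/8 × 114000 + 3/8 × 96000 + 1/4 × 178000 = -6000 + 14250 + 36000 + 44500 = 88750
Approach C = 1/2 × 170000 + 1/2 × (-22500) = 85000 − 11250 = 73750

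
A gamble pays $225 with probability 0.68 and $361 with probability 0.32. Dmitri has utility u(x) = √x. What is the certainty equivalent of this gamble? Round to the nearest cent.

$265.04

E[u] = 0.68·√225 + 0.32·√361 = 0.68·15 + 0.32·19 = 16.28
CE = (16.28)² = 265.0384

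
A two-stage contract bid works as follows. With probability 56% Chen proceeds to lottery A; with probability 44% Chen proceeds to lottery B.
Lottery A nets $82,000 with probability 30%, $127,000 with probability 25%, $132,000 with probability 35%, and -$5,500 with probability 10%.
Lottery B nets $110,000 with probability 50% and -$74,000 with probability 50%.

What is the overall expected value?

$65,040

EV(A) = 0.3 × 82000 + 0.25 × 127000 + 0.35 × 132000 + 0.1 × (-5500) = 24600 + 31750 + 46200 − 550 = 102000
EV(B) = 0.5 × 110000 + 0.5 × (-74000) = 55000 − 37000 = 18000
Overall = 0.56 × 102000 + 0.44 × 18000 = 57120 + 7920 = 65040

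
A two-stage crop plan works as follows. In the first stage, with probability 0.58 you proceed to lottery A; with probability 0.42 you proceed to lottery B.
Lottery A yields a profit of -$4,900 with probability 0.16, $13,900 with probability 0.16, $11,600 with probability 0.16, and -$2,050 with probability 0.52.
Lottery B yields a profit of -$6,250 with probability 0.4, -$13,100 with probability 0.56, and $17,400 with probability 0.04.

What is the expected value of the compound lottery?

EV(A) = 0.16 × (-4900) + 0.16 × 13900 + 0.16 × 11600 + 0.52 × (-2050) = -784 + 2224 + 1856 − 1066 = 2230
EV(B) = 0.4 × (-6250) + 0.56 × (-13100) + 0.04 × 17400 = -2500 − 7336 + 696 = -9140
Overall = 0.58 × 2230 + 0.42 × (-9140) = 1293.4 − 3838.8 = -2545.4

-$2,545.40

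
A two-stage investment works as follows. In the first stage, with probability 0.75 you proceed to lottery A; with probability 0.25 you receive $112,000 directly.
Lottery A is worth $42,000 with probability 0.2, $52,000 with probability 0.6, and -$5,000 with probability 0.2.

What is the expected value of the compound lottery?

$56,950

EV(A) = 0.2 × 42000 + 0.6 × 52000 + 0.2 × (-5000) = 8400 + 31200 − 1000 = 38600
Branch B: 112000 (certain)
Overall = 0.75 × 38600 + 0.25 × 112000 = 28950 + 28000 = 56950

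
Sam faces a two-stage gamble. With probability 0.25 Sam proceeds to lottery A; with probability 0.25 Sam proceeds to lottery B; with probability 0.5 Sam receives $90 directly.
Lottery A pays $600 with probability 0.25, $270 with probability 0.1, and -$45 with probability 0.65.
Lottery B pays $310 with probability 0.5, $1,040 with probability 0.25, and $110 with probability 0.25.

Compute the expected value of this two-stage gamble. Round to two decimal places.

EV(A) = 0.25 × 600 + 0.1 × 270 + 0.65 × (-45) = 150 + 27 − 29.25 = 147.75
EV(B) = 0.5 × 310 + 0.25 × 1040 + 0.25 × 110 = 155 + 260 + 27.5 = 442.5
Branch C: 90 (certain)
Overall = 0.25 × 147.75 + 0.25 × 442.5 + 0.5 × 90 = 36.9375 + 110.625 + 45 = 192.5625

$192.56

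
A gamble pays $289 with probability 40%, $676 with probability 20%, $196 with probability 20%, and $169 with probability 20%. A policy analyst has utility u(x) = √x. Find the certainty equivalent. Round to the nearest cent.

E[u] = 0.4·√289 + 0.2·√676 + 0.2·√196 + 0.2·√169 = 0.4·17 + 0.2·26 + 0.2·14 + 0.2·13 = 17.4
CE = (17.4)² = 302.76

$302.76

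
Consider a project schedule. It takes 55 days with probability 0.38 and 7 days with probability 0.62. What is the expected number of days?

EV = 0.38 × 55 + 0.62 × 7 = 20.9 + 4.34 = 25.24

25.24 days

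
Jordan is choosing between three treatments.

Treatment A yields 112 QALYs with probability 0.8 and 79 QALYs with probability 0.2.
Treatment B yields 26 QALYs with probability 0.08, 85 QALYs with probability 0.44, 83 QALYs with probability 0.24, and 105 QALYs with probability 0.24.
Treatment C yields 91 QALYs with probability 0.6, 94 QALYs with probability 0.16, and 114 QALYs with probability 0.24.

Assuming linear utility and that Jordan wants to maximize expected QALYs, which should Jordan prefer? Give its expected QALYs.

Treatment A = 0.8 × 112 + 0.2 × 79 = 89.6 + 15.8 = 105.4
Treatment B = 0.08 × 26 + 0.44 × 85 + 0.24 × 83 + 0.24 × 105 = 2.08 + 37.4 + 19.92 + 25.2 = 84.6
Treatment C = 0.6 × 91 + 0.16 × 94 + 0.24 × 114 = 54.6 + 15.04 + 27.36 = 97

Treatment A (105.4 QALYs)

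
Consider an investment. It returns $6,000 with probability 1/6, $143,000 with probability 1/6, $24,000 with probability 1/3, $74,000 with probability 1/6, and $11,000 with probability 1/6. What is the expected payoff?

EV = 1/6 × 6000 + 1/6 × 143000 + 1/3 × 24000 + 1/6 × 74000 + 1/6 × 11000 = 1000 + 23833.3333 + 8000 + 12333.3333 + 1833.3333 = 47000

$47,000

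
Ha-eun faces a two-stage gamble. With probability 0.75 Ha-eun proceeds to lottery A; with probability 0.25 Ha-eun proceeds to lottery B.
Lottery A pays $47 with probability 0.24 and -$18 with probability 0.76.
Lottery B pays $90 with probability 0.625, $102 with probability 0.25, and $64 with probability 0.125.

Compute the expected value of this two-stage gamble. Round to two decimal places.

EV(A) = 0.24 × 47 + 0.76 × (-18) = 11.28 − 13.68 = -2.4
EV(B) = 0.625 × 90 + 0.25 × 102 + 0.125 × 64 = 56.25 + 25.5 + 8 = 89.75
Overall = 0.75 × (-2.4) + 0.25 × 89.75 = -1.8 + 22.4375 = 20.6375

$20.64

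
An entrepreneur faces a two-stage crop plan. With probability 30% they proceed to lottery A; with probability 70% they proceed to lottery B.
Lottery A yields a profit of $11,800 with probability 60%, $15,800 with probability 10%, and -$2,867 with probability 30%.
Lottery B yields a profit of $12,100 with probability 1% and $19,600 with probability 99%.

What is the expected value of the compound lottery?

EV(A) = 0.6 × 11800 + 0.1 × 15800 + 0.3 × (-2867) = 7080 + 1580 − 860.1 = 7799.9
EV(B) = 0.01 × 12100 + 0.99 × 19600 = 121 + 19404 = 19525
Overall = 0.3 × 7799.9 + 0.7 × 19525 = 2339.97 + 13667.5 = 16007.47

$16,007.47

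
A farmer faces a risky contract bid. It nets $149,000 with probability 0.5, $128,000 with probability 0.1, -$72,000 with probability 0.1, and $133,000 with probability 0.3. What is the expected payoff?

$120,000

EV = 0.5 × 149000 + 0.1 × 128000 + 0.1 × (-72000) + 0.3 × 133000 = 74500 + 12800 − 7200 + 39900 = 120000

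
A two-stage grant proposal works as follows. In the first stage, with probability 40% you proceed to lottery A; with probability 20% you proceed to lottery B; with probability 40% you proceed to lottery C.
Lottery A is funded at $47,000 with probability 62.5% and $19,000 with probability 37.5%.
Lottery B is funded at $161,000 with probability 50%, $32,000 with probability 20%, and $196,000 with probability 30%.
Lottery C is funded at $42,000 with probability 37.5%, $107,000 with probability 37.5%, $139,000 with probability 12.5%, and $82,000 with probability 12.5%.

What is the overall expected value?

$77,140

EV(A) = 0.625 × 47000 + 0.375 × 19000 = 29375 + 7125 = 36500
EV(B) = 0.5 × 161000 + 0.2 × 32000 + 0.3 × 196000 = 80500 + 6400 + 58800 = 145700
EV(C) = 0.375 × 42000 + 0.375 × 107000 + 0.125 × 139000 + 0.125 × 82000 = 15750 + 40125 + 17375 + 10250 = 83500
Overall = 0.4 × 36500 + 0.2 × 145700 + 0.4 × 83500 = 14600 + 29140 + 33400 = 77140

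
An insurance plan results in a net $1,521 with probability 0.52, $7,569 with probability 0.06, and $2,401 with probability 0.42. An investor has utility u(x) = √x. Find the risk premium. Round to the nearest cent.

$130.11

E[u] = 0.52·√1521 + 0.06·√7569 + 0.42·√2401 = 0.52·39 + 0.06·87 + 0.42·49 = 46.08
CE = (46.08)² = 2123.3664
Risk premium = EV − CE = 2253.48 − 2123.3664 = 130.1136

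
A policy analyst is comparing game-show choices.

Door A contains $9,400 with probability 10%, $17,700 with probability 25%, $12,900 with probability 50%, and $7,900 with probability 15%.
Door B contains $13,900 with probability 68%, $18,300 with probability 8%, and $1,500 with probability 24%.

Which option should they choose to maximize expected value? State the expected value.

Door A = 0.1 × 9400 + 0.25 × 17700 + 0.5 × 12900 + 0.15 × 7900 = 940 + 4425 + 6450 + 1185 = 13000
Door B = 0.68 × 13900 + 0.08 × 18300 + 0.24 × 1500 = 9452 + 1464 + 360 = 11276

Door A ($13,000)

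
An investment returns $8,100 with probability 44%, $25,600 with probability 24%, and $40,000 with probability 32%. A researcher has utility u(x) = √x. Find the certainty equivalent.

E[u] = 0.44·√8100 + 0.24·√25600 + 0.32·√40000 = 0.44·90 + 0.24·160 + 0.32·200 = 142
CE = (142)² = 20164

$20,164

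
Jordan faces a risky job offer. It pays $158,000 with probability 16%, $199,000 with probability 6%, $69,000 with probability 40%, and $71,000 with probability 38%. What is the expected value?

EV = 0.16 × 158000 + 0.06 × 199000 + 0.4 × 69000 + 0.38 × 71000 = 25280 + 11940 + 27600 + 26980 = 91800

$91,800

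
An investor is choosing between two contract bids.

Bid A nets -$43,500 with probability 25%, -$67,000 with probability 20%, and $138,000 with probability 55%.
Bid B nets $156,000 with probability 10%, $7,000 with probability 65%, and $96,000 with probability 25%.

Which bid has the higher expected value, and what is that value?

Bid A = 0.25 × (-43500) + 0.2 × (-67000) + 0.55 × 138000 = -10875 − 13400 + 75900 = 51625
Bid B = 0.1 × 156000 + 0.65 × 7000 + 0.25 × 96000 = 15600 + 4550 + 24000 = 44150

Bid A ($51,625)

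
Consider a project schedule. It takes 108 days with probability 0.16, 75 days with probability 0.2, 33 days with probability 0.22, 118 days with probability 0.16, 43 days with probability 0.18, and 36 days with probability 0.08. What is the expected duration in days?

EV = 0.16 × 108 + 0.2 × 75 + 0.22 × 33 + 0.16 × 118 + 0.18 × 43 + 0.08 × 36 = 17.28 + 15 + 7.26 + 18.88 + 7.74 + 2.88 = 69.04

69.04 days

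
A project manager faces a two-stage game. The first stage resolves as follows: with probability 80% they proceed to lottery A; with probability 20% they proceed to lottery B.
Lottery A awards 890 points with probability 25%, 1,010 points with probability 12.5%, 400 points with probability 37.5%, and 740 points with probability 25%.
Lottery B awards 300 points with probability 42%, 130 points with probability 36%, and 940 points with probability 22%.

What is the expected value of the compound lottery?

EV(A) = 0.25 × 890 + 0.125 × 1010 + 0.375 × 400 + 0.25 × 740 = 222.5 + 126.25 + 150 + 185 = 683.75
EV(B) = 0.42 × 300 + 0.36 × 130 + 0.22 × 940 = 126 + 46.8 + 206.8 = 379.6
Overall = 0.8 × 683.75 + 0.2 × 379.6 = 547 + 75.92 = 622.92

622.92 points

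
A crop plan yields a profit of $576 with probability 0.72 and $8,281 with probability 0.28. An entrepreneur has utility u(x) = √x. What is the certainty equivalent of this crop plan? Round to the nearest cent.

E[u] = 0.72·√576 + 0.28·√8281 = 0.72·24 + 0.28·91 = 42.76
CE = (42.76)² = 1828.4176

$1,828.42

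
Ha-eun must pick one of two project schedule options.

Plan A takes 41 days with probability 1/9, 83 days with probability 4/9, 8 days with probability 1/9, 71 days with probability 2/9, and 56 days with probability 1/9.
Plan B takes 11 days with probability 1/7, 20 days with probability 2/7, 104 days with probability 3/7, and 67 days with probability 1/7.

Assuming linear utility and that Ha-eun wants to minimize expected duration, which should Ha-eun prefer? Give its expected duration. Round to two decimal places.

Plan B (61.43 days)

Plan A = 1/9 × 41 + 4/9 × 83 + 1/9 × 8 + 2/9 × 71 + 1/9 × 56 = 4.5556 + 36.8889 + 0.8889 + 15.7778 + 6.2222 = 64.3333
Plan B = 1/7 × 11 + 2/7 × 20 + 3/7 × 104 + 1/7 × 67 = 1.5714 + 5.7143 + 44.5714 + 9.5714 = 61.4286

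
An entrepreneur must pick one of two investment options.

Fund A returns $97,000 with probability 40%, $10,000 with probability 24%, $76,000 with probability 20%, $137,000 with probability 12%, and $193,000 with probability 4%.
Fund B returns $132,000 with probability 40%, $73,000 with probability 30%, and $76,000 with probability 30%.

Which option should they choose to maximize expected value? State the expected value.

Fund A = 0.4 × 97000 + 0.24 × 10000 + 0.2 × 76000 + 0.12 × 137000 + 0.04 × 193000 = 38800 + 2400 + 15200 + 16440 + 7720 = 80560
Fund B = 0.4 × 132000 + 0.3 × 73000 + 0.3 × 76000 = 52800 + 21900 + 22800 = 97500

Fund B ($97,500)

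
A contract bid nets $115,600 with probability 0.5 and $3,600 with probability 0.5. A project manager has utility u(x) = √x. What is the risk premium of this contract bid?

$19,600

E[u] = 0.5·√115600 + 0.5·√3600 = 0.5·340 + 0.5·60 = 200
CE = (200)² = 40000
Risk premium = EV − CE = 59600 − 40000 = 19600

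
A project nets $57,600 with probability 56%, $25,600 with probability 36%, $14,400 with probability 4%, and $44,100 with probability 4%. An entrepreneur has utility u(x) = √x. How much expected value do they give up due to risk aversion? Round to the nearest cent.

$1,704.96

E[u] = 0.56·√57600 + 0.36·√25600 + 0.04·√14400 + 0.04·√44100 = 0.56·240 + 0.36·160 + 0.04·120 + 0.04·210 = 205.2
CE = (205.2)² = 42107.04
Risk premium = EV − CE = 43812 − 42107.04 = 1704.96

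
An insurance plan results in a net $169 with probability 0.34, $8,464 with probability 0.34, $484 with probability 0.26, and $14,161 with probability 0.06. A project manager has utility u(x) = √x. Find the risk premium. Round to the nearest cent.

E[u] = 0.34·√169 + 0.34·√8464 + 0.26·√484 + 0.06·√14161 = 0.34·13 + 0.34·92 + 0.26·22 + 0.06·119 = 48.56
CE = (48.56)² = 2358.0736
Risk premium = EV − CE = 3910.72 − 2358.0736 = 1552.6464

$1,552.65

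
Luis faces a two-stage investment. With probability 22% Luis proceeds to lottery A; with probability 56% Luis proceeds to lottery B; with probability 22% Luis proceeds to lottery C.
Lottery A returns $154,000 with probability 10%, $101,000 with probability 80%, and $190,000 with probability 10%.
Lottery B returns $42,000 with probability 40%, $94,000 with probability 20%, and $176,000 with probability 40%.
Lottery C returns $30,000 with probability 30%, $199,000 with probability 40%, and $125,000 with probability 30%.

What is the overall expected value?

$112,446

EV(A) = 0.1 × 154000 + 0.8 × 101000 + 0.1 × 190000 = 15400 + 80800 + 19000 = 115200
EV(B) = 0.4 × 42000 + 0.2 × 94000 + 0.4 × 176000 = 16800 + 18800 + 70400 = 106000
EV(C) = 0.3 × 30000 + 0.4 × 199000 + 0.3 × 125000 = 9000 + 79600 + 37500 = 126100
Overall = 0.22 × 115200 + 0.56 × 106000 + 0.22 × 126100 = 25344 + 59360 + 27742 = 112446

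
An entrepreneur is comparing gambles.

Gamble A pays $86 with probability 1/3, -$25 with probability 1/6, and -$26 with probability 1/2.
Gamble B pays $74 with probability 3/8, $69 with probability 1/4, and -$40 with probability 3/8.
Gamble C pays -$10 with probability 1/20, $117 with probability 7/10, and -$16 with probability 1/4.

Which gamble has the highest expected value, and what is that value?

Gamble C ($77.40)

Gamble A = 1/3 × 86 + 1/6 × (-25) + 1/2 × (-26) = 28.6667 − 4.1667 − 13 = 11.5
Gamble B = 3/8 × 74 + 1/4 × 69 + 3/8 × (-40) = 27.75 + 17.25 − 15 = 30
Gamble C = 1/20 × (-10) + 7/10 × 117 + 1/4 × (-16) = -0.5 + 81.9 − 4 = 77.4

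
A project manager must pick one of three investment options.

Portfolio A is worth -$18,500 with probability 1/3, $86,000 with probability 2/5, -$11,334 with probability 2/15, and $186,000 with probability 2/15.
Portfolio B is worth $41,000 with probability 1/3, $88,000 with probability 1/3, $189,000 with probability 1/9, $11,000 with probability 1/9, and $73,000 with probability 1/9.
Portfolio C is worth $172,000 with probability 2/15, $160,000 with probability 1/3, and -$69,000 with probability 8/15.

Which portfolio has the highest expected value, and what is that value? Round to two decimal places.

Portfolio B ($73,333.33)

Portfolio A = 1/3 × (-18500) + 2/5 × 86000 + 2/15 × (-11334) + 2/15 × 186000 = -6166.6667 + 34400 − 1511.2 + 24800 = 51522.1333
Portfolio B = 1/3 × 41000 + 1/3 × 88000 + 1/9 × 189000 + 1/9 × 11000 + 1/9 × 73000 = 13666.6667 + 29333.3333 + 21000 + 1222.2222 + 8111.1111 = 73333.3333
Portfolio C = 2/15 × 172000 + 1/3 × 160000 + 8/15 × (-69000) = 22933.3333 + 53333.3333 − 36800 = 39466.6667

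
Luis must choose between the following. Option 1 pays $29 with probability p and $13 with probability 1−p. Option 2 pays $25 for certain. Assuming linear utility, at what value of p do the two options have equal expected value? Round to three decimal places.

p·29 + (1−p)·13 = 25
16p + 13 = 25
p = (25 − 13) / 16

p = 0.750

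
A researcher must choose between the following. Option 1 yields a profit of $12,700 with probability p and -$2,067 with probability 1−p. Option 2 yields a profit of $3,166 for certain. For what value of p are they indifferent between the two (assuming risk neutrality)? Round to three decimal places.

p = 0.354

p·12700 + (1−p)·(-2067) = 3166
14767p − 2067 = 3166
p = (3166 + 2067) / 14767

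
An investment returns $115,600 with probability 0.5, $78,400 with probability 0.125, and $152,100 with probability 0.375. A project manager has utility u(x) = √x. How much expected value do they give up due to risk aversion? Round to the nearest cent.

$1,260.94

E[u] = 0.5·√115600 + 0.125·√78400 + 0.375·√152100 = 0.5·340 + 0.125·280 + 0.375·390 = 351.25
CE = (351.25)² = 123376.5625
Risk premium = EV − CE = 124637.5 − 123376.5625 = 1260.9375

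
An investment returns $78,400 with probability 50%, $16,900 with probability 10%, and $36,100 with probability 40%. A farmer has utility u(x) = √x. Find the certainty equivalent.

$52,441

E[u] = 0.5·√78400 + 0.1·√16900 + 0.4·√36100 = 0.5·280 + 0.1·130 + 0.4·190 = 229
CE = (229)² = 52441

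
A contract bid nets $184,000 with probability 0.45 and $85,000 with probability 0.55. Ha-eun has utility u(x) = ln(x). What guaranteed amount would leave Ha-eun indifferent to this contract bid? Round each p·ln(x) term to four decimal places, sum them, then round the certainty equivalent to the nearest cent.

E[u] = 0.45·ln(184000) + 0.55·ln(85000) = 5.4552 + 6.2427 = 11.6979
CE = e^11.6979 ≈ 120318.78

$120,318.78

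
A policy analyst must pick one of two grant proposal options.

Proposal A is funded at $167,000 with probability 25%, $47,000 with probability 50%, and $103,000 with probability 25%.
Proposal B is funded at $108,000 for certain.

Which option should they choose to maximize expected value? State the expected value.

Proposal A = 0.25 × 167000 + 0.5 × 47000 + 0.25 × 103000 = 41750 + 23500 + 25750 = 91000
Proposal B: 108000 (certain)

Proposal B ($108,000)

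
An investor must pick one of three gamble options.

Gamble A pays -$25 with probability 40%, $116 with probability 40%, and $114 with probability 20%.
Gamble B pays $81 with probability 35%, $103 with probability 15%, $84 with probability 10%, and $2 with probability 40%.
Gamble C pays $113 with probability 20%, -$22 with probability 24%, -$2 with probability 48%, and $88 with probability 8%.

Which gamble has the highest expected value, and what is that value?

Gamble A ($59.20)

Gamble A = 0.4 × (-25) + 0.4 × 116 + 0.2 × 114 = -10 + 46.4 + 22.8 = 59.2
Gamble B = 0.35 × 81 + 0.15 × 103 + 0.1 × 84 + 0.4 × 2 = 28.35 + 15.45 + 8.4 + 0.8 = 53
Gamble C = 0.2 × 113 + 0.24 × (-22) + 0.48 × (-2) + 0.08 × 88 = 22.6 − 5.28 − 0.96 + 7.04 = 23.4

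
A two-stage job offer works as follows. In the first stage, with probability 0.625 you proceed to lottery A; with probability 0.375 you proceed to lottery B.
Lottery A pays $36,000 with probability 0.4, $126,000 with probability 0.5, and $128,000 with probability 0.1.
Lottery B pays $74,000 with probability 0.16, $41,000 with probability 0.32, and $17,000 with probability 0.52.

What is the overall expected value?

EV(A) = 0.4 × 36000 + 0.5 × 126000 + 0.1 × 128000 = 14400 + 63000 + 12800 = 90200
EV(B) = 0.16 × 74000 + 0.32 × 41000 + 0.52 × 17000 = 11840 + 13120 + 8840 = 33800
Overall = 0.625 × 90200 + 0.375 × 33800 = 56375 + 12675 = 69050

$69,050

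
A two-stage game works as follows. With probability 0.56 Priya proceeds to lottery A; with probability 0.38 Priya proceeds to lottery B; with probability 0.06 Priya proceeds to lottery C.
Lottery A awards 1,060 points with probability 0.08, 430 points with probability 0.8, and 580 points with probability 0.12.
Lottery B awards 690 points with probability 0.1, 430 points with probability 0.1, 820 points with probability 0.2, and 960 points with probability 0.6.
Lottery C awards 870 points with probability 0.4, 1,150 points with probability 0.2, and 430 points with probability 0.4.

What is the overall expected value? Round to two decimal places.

647.86 points

EV(A) = 0.08 × 1060 + 0.8 × 430 + 0.12 × 580 = 84.8 + 344 + 69.6 = 498.4
EV(B) = 0.1 × 690 + 0.1 × 430 + 0.2 × 820 + 0.6 × 960 = 69 + 43 + 164 + 576 = 852
EV(C) = 0.4 × 870 + 0.2 × 1150 + 0.4 × 430 = 348 + 230 + 172 = 750
Overall = 0.56 × 498.4 + 0.38 × 852 + 0.06 × 750 = 279.104 + 323.76 + 45 = 647.864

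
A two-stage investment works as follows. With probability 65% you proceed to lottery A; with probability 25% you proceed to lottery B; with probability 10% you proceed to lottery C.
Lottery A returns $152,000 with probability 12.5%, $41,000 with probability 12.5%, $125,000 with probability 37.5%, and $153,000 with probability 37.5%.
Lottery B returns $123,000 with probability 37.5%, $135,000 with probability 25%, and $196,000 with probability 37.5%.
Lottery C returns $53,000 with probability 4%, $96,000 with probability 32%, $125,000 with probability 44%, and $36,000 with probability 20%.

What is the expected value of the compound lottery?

$131,291.50

EV(A) = 0.125 × 152000 + 0.125 × 41000 + 0.375 × 125000 + 0.375 × 153000 = 19000 + 5125 + 46875 + 57375 = 128375
EV(B) = 0.375 × 123000 + 0.25 × 135000 + 0.375 × 196000 = 46125 + 33750 + 73500 = 153375
EV(C) = 0.04 × 53000 + 0.32 × 96000 + 0.44 × 125000 + 0.2 × 36000 = 2120 + 30720 + 55000 + 7200 = 95040
Overall = 0.65 × 128375 + 0.25 × 153375 + 0.1 × 95040 = 83443.75 + 38343.75 + 9504 = 131291.5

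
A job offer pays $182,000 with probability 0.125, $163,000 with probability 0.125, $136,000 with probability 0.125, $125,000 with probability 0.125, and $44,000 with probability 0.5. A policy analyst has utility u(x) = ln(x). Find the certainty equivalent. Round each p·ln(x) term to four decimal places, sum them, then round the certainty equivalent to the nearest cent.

E[u] = 0.125·ln(182000) + 0.125·ln(163000) + 0.125·ln(136000) + 0.125·ln(125000) + 0.5·ln(44000) = 1.5140 + 1.5002 + 1.4776 + 1.4670 + 5.3460 = 11.3048
CE = e^11.3048 ≈ 81210.51

$81,210.51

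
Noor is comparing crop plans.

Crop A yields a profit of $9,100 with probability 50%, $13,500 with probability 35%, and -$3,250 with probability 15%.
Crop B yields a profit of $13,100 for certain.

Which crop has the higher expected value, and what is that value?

Crop A = 0.5 × 9100 + 0.35 × 13500 + 0.15 × (-3250) = 4550 + 4725 − 487.5 = 8787.5
Crop B: 13100 (certain)

Crop B ($13,100)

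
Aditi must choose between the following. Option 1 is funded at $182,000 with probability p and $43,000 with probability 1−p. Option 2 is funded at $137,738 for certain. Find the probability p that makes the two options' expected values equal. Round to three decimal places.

p = 0.682

p·182000 + (1−p)·43000 = 137738
139000p + 43000 = 137738
p = (137738 − 43000) / 139000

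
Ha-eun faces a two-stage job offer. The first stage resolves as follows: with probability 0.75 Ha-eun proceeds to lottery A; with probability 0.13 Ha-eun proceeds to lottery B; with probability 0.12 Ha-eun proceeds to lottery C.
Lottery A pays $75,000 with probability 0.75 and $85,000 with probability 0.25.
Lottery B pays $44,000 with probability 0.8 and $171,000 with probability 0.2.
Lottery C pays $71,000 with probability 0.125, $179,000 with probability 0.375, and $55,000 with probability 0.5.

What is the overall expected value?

EV(A) = 0.75 × 75000 + 0.25 × 85000 = 56250 + 21250 = 77500
EV(B) = 0.8 × 44000 + 0.2 × 171000 = 35200 + 34200 = 69400
EV(C) = 0.125 × 71000 + 0.375 × 179000 + 0.5 × 55000 = 8875 + 67125 + 27500 = 103500
Overall = 0.75 × 77500 + 0.13 × 69400 + 0.12 × 103500 = 58125 + 9022 + 12420 = 79567

$79,567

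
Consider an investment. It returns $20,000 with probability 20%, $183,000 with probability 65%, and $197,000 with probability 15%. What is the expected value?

$152,500

EV = 0.2 × 20000 + 0.65 × 183000 + 0.15 × 197000 = 4000 + 118950 + 29550 = 152500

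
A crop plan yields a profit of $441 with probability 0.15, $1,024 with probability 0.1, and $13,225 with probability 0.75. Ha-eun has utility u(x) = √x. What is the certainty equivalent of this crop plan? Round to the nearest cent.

$8,574.76

E[u] = 0.15·√441 + 0.1·√1024 + 0.75·√13225 = 0.15·21 + 0.1·32 + 0.75·115 = 92.6
CE = (92.6)² = 8574.76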